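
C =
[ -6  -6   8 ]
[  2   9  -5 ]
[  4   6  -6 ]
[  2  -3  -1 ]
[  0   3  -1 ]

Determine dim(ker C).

1

Row reduce to echelon form.
R2 ← R2 + (1/3)·R1: [0, 7, -7/3]
R3 ← R3 + (2/3)·R1: [0, 2, -2/3]
R4 ← R4 + (1/3)·R1: [0, -5, 5/3]
R3 ← R3 − (2/7)·R2: [0, 0, 0]
R4 ← R4 + (5/7)·R2: [0, 0, 0]
R5 ← R5 − (3/7)·R2: [0, 0, 0]
2 nonzero rows, so rank(C) = 2.
C has 3 columns; by rank–nullity, nullity = 3 − 2 = 1.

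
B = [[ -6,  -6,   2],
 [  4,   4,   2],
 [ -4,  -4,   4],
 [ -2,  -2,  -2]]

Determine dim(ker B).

1

Row reduce to echelon form.
R2 ← R2 + (2/3)·R1: [0, 0, 10/3]
R3 ← R3 − (2/3)·R1: [0, 0, 8/3]
R4 ← R4 − (1/3)·R1: [0, 0, -8/3]
R3 ← R3 − (4/5)·R2: [0, 0, 0]
R4 ← R4 + (4/5)·R2: [0, 0, 0]
2 nonzero rows, so rank(B) = 2.
B has 3 columns; by rank–nullity, nullity = 3 − 2 = 1.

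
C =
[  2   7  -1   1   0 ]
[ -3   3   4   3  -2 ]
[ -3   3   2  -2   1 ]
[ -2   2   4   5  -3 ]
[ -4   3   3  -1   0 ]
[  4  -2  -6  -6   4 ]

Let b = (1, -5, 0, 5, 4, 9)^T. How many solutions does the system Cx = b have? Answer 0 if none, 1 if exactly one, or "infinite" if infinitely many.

0

Row reduce the augmented matrix [C | b].
R2 ← R2 + (3/2)·R1: [0, 27/2, 5/2, 9/2, -2, -7/2]
R3 ← R3 + (3/2)·R1: [0, 27/2, 1/2, -1/2, 1, 3/2]
R4 ← R4 + R1: [0, 9, 3, 6, -3, 6]
R5 ← R5 + (2)·R1: [0, 17, 1, 1, 0, 6]
R6 ← R6 − (2)·R1: [0, -16, -4, -8, 4, 7]
R3 ← R3 − R2: [0, 0, -2, -5, 3, 5]
R4 ← R4 − (2/3)·R2: [0, 0, 4/3, 3, -5/3, 25/3]
R5 ← R5 − (34/27)·R2: [0, 0, -58/27, -14/3, 68/27, 281/27]
R6 ← R6 + (32/27)·R2: [0, 0, -28/27, -8/3, 44/27, 77/27]
R4 ← R4 + (2/3)·R3: [0, 0, 0, -1/3, 1/3, 35/3]
R5 ← R5 − (29/27)·R3: [0, 0, 0, 19/27, -19/27, 136/27]
R6 ← R6 − (14/27)·R3: [0, 0, 0, -2/27, 2/27, 7/27]
R5 ← R5 + (19/9)·R4: [0, 0, 0, 0, 0, 89/3]
R6 ← R6 − (2/9)·R4: [0, 0, 0, 0, 0, -7/3]
R6 ← R6 + (7/89)·R5: [0, 0, 0, 0, 0, 0]
The echelon form has 5 nonzero rows; the last pivot sits in the augmented column, so rank(C) = 4 but rank([C|b]) = 5.
Since the ranks differ, the system is inconsistent.
It has no solutions.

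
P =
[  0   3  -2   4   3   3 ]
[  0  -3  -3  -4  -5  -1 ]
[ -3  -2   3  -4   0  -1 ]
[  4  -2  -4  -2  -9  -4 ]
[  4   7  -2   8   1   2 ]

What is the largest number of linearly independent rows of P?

Row reduce to echelon form.
Swap R1 ↔ R3
R4 ← R4 + (4/3)·R1: [0, -14/3, 0, -22/3, -9, -16/3]
R5 ← R5 + (4/3)·R1: [0, 13/3, 2, 8/3, 1, 2/3]
R3 ← R3 + R2: [0, 0, -5, 0, -2, 2]
R4 ← R4 − (14/9)·R2: [0, 0, 14/3, -10/9, -11/9, -34/9]
R5 ← R5 + (13/9)·R2: [0, 0, -7/3, -28/9, -56/9, -7/9]
R4 ← R4 + (14/15)·R3: [0, 0, 0, -10/9, -139/45, -86/45]
R5 ← R5 − (7/15)·R3: [0, 0, 0, -28/9, -238/45, -77/45]
R5 ← R5 − (14/5)·R4: [0, 0, 0, 0, 84/25, 91/25]
Echelon form has 5 nonzero rows, so rank(P) = 5.
The rank gives the maximum number of linearly independent rows: 5.

5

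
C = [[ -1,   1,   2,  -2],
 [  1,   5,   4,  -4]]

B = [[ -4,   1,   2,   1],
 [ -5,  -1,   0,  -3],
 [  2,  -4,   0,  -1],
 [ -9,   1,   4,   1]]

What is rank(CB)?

2

First compute CB:
[[ 21, -12, -10,  -8],
 [ 15, -24, -14, -22]]
Now row reduce the product.
R2 ← R2 − (5/7)·R1: [0, -108/7, -48/7, -114/7]
2 nonzero rows, so rank(CB) = 2.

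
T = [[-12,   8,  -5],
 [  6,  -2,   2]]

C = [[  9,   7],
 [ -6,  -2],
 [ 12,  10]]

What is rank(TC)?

2

First compute TC:
[[-216, -150],
 [ 90,  66]]
Now row reduce the product.
R2 ← R2 + (5/12)·R1: [0, 7/2]
2 nonzero rows, so rank(TC) = 2.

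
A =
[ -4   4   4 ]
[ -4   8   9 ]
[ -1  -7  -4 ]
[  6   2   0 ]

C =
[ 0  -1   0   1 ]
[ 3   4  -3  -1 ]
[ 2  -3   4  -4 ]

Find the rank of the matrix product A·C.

3

First compute AC:
[[ 20,   8,   4, -24],
 [ 42,   9,  12, -48],
 [-29, -15,   5,  22],
 [  6,   2,  -6,   4]]
Now row reduce the product.
R2 ← R2 − (21/10)·R1: [0, -39/5, 18/5, 12/5]
R3 ← R3 + (29/20)·R1: [0, -17/5, 54/5, -64/5]
R4 ← R4 − (3/10)·R1: [0, -2/5, -36/5, 56/5]
R3 ← R3 − (17/39)·R2: [0, 0, 120/13, -180/13]
R4 ← R4 − (2/39)·R2: [0, 0, -96/13, 144/13]
R4 ← R4 + (4/5)·R3: [0, 0, 0, 0]
3 nonzero rows, so rank(AC) = 3.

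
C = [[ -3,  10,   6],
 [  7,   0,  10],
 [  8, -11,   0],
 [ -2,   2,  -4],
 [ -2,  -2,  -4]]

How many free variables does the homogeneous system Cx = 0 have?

0

Row reduce to echelon form.
R2 ← R2 + (7/3)·R1: [0, 70/3, 24]
R3 ← R3 + (8/3)·R1: [0, 47/3, 16]
R4 ← R4 − (2/3)·R1: [0, -14/3, -8]
R5 ← R5 − (2/3)·R1: [0, -26/3, -8]
R3 ← R3 − (47/70)·R2: [0, 0, -4/35]
R4 ← R4 + (1/5)·R2: [0, 0, -16/5]
R5 ← R5 + (13/35)·R2: [0, 0, 32/35]
R4 ← R4 − (28)·R3: [0, 0, 0]
R5 ← R5 + (8)·R3: [0, 0, 0]
3 nonzero rows, so rank(C) = 3.
C has 3 columns; by rank–nullity, nullity = 3 − 3 = 0.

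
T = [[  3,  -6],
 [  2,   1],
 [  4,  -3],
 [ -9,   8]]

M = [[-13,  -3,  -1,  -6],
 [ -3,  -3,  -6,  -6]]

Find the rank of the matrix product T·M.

First compute TM:
[[-21,   9,  33,  18],
 [-29,  -9,  -8, -18],
 [-43,  -3,  14,  -6],
 [ 93,   3, -39,   6]]
Now row reduce the product.
R2 ← R2 − (29/21)·R1: [0, -150/7, -375/7, -300/7]
R3 ← R3 − (43/21)·R1: [0, -150/7, -375/7, -300/7]
R4 ← R4 + (31/7)·R1: [0, 300/7, 750/7, 600/7]
R3 ← R3 − R2: [0, 0, 0, 0]
R4 ← R4 + (2)·R2: [0, 0, 0, 0]
2 nonzero rows, so rank(TM) = 2.

2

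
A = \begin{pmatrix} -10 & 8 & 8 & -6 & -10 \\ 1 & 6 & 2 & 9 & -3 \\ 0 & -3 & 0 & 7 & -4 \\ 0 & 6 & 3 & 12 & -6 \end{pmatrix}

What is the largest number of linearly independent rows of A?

Row reduce to echelon form.
R2 ← R2 + (1/10)·R1: [0, 34/5, 14/5, 42/5, -4]
R3 ← R3 + (15/34)·R2: [0, 0, 21/17, 182/17, -98/17]
R4 ← R4 − (15/17)·R2: [0, 0, 9/17, 78/17, -42/17]
R4 ← R4 − (3/7)·R3: [0, 0, 0, 0, 0]
Echelon form has 3 nonzero rows, so rank(A) = 3.
The rank gives the maximum number of linearly independent rows: 3.

3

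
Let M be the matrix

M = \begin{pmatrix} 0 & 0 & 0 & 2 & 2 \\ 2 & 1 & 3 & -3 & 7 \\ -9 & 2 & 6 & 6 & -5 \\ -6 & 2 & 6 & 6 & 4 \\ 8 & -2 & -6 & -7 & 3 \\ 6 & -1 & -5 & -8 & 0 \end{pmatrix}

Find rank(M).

5

Row reduce to echelon form.
Swap R1 ↔ R2
R3 ← R3 + (9/2)·R1: [0, 13/2, 39/2, -15/2, 53/2]
R4 ← R4 + (3)·R1: [0, 5, 15, -3, 25]
R5 ← R5 − (4)·R1: [0, -6, -18, 5, -25]
R6 ← R6 − (3)·R1: [0, -4, -14, 1, -21]
Swap R2 ↔ R3
R4 ← R4 − (10/13)·R2: [0, 0, 0, 36/13, 60/13]
R5 ← R5 + (12/13)·R2: [0, 0, 0, -25/13, -7/13]
R6 ← R6 + (8/13)·R2: [0, 0, -2, -47/13, -61/13]
Swap R3 ↔ R6
R5 ← R5 + (25/36)·R4: [0, 0, 0, 0, 8/3]
R6 ← R6 − (13/18)·R4: [0, 0, 0, 0, -4/3]
R6 ← R6 + (1/2)·R5: [0, 0, 0, 0, 0]
Echelon form has 5 nonzero rows, so rank(M) = 5.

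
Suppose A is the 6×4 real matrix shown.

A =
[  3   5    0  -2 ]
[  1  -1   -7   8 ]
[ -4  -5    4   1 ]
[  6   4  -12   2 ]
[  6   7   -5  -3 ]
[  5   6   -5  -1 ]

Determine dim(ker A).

0

Row reduce to echelon form.
R2 ← R2 − (1/3)·R1: [0, -8/3, -7, 26/3]
R3 ← R3 + (4/3)·R1: [0, 5/3, 4, -5/3]
R4 ← R4 − (2)·R1: [0, -6, -12, 6]
R5 ← R5 − (2)·R1: [0, -3, -5, 1]
R6 ← R6 − (5/3)·R1: [0, -7/3, -5, 7/3]
R3 ← R3 + (5/8)·R2: [0, 0, -3/8, 15/4]
R4 ← R4 − (9/4)·R2: [0, 0, 15/4, -27/2]
R5 ← R5 − (9/8)·R2: [0, 0, 23/8, -35/4]
R6 ← R6 − (7/8)·R2: [0, 0, 9/8, -21/4]
R4 ← R4 + (10)·R3: [0, 0, 0, 24]
R5 ← R5 + (23/3)·R3: [0, 0, 0, 20]
R6 ← R6 + (3)·R3: [0, 0, 0, 6]
R5 ← R5 − (5/6)·R4: [0, 0, 0, 0]
R6 ← R6 − (1/4)·R4: [0, 0, 0, 0]
4 nonzero rows, so rank(A) = 4.
A has 4 columns; by rank–nullity, nullity = 4 − 4 = 0.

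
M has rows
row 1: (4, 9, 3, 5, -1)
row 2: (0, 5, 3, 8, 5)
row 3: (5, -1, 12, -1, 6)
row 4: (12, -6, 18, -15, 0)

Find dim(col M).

Row reduce to echelon form.
R3 ← R3 − (5/4)·R1: [0, -49/4, 33/4, -29/4, 29/4]
R4 ← R4 − (3)·R1: [0, -33, 9, -30, 3]
R3 ← R3 + (49/20)·R2: [0, 0, 78/5, 247/20, 39/2]
R4 ← R4 + (33/5)·R2: [0, 0, 144/5, 114/5, 36]
R4 ← R4 − (24/13)·R3: [0, 0, 0, 0, 0]
Echelon form has 3 nonzero rows, so rank(M) = 3.
The column space has dimension equal to the rank: 3.

3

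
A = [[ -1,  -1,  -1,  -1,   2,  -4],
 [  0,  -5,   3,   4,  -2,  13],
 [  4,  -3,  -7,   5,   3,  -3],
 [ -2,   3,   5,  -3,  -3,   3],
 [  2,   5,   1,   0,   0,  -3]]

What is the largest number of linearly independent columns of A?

5

Row reduce to echelon form.
R3 ← R3 + (4)·R1: [0, -7, -11, 1, 11, -19]
R4 ← R4 − (2)·R1: [0, 5, 7, -1, -7, 11]
R5 ← R5 + (2)·R1: [0, 3, -1, -2, 4, -11]
R3 ← R3 − (7/5)·R2: [0, 0, -76/5, -23/5, 69/5, -186/5]
R4 ← R4 + R2: [0, 0, 10, 3, -9, 24]
R5 ← R5 + (3/5)·R2: [0, 0, 4/5, 2/5, 14/5, -16/5]
R4 ← R4 + (25/38)·R3: [0, 0, 0, -1/38, 3/38, -9/19]
R5 ← R5 + (1/19)·R3: [0, 0, 0, 3/19, 67/19, -98/19]
R5 ← R5 + (6)·R4: [0, 0, 0, 0, 4, -8]
Echelon form has 5 nonzero rows, so rank(A) = 5.
The rank gives the maximum number of linearly independent columns: 5.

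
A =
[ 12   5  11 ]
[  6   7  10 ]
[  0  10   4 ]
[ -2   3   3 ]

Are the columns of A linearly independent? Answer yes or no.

Row reduce A to echelon form.
R2 ← R2 − (1/2)·R1: [0, 9/2, 9/2]
R4 ← R4 + (1/6)·R1: [0, 23/6, 29/6]
R3 ← R3 − (20/9)·R2: [0, 0, -6]
R4 ← R4 − (23/27)·R2: [0, 0, 1]
R4 ← R4 + (1/6)·R3: [0, 0, 0]
3 pivots among 3 columns.
Every column is a pivot column, so the columns are linearly independent.

yes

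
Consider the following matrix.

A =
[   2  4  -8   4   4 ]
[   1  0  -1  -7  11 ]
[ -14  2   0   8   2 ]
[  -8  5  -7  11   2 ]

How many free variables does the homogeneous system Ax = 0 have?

Row reduce to echelon form.
R2 ← R2 − (1/2)·R1: [0, -2, 3, -9, 9]
R3 ← R3 + (7)·R1: [0, 30, -56, 36, 30]
R4 ← R4 + (4)·R1: [0, 21, -39, 27, 18]
R3 ← R3 + (15)·R2: [0, 0, -11, -99, 165]
R4 ← R4 + (21/2)·R2: [0, 0, -15/2, -135/2, 225/2]
R4 ← R4 − (15/22)·R3: [0, 0, 0, 0, 0]
3 nonzero rows, so rank(A) = 3.
A has 5 columns; by rank–nullity, nullity = 5 − 3 = 2.

2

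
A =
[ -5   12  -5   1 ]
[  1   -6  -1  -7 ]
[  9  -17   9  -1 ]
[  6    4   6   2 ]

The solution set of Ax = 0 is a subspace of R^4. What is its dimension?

Row reduce to echelon form.
R2 ← R2 + (1/5)·R1: [0, -18/5, -2, -34/5]
R3 ← R3 + (9/5)·R1: [0, 23/5, 0, 4/5]
R4 ← R4 + (6/5)·R1: [0, 92/5, 0, 16/5]
R3 ← R3 + (23/18)·R2: [0, 0, -23/9, -71/9]
R4 ← R4 + (46/9)·R2: [0, 0, -92/9, -284/9]
R4 ← R4 − (4)·R3: [0, 0, 0, 0]
3 nonzero rows, so rank(A) = 3.
A has 4 columns; by rank–nullity, nullity = 4 − 3 = 1.

1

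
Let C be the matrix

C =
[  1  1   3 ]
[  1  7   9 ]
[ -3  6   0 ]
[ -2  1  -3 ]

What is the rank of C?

Row reduce to echelon form.
R2 ← R2 − R1: [0, 6, 6]
R3 ← R3 + (3)·R1: [0, 9, 9]
R4 ← R4 + (2)·R1: [0, 3, 3]
R3 ← R3 − (3/2)·R2: [0, 0, 0]
R4 ← R4 − (1/2)·R2: [0, 0, 0]
Echelon form has 2 nonzero rows, so rank(C) = 2.

2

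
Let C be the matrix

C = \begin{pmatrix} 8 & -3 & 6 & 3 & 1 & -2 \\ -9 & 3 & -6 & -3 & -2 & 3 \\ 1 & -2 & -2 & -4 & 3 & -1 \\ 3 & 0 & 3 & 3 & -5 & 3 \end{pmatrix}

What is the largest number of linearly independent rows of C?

Row reduce to echelon form.
R2 ← R2 + (9/8)·R1: [0, -3/8, 3/4, 3/8, -7/8, 3/4]
R3 ← R3 − (1/8)·R1: [0, -13/8, -11/4, -35/8, 23/8, -3/4]
R4 ← R4 − (3/8)·R1: [0, 9/8, 3/4, 15/8, -43/8, 15/4]
R3 ← R3 − (13/3)·R2: [0, 0, -6, -6, 20/3, -4]
R4 ← R4 + (3)·R2: [0, 0, 3, 3, -8, 6]
R4 ← R4 + (1/2)·R3: [0, 0, 0, 0, -14/3, 4]
Echelon form has 4 nonzero rows, so rank(C) = 4.
The rank gives the maximum number of linearly independent rows: 4.

4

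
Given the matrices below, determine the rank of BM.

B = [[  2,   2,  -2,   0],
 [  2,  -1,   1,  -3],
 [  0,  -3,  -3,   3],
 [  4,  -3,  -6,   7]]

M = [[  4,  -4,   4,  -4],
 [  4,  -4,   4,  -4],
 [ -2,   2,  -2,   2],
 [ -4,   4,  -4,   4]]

First compute BM:
[[ 20, -20,  20, -20],
 [ 14, -14,  14, -14],
 [-18,  18, -18,  18],
 [-12,  12, -12,  12]]
Now row reduce the product.
R2 ← R2 − (7/10)·R1: [0, 0, 0, 0]
R3 ← R3 + (9/10)·R1: [0, 0, 0, 0]
R4 ← R4 + (3/5)·R1: [0, 0, 0, 0]
1 nonzero row, so rank(BM) = 1.

1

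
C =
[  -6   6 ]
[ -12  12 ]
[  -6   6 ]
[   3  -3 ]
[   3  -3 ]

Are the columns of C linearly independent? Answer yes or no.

no

Row reduce C to echelon form.
R2 ← R2 − (2)·R1: [0, 0]
R3 ← R3 − R1: [0, 0]
R4 ← R4 + (1/2)·R1: [0, 0]
R5 ← R5 + (1/2)·R1: [0, 0]
1 pivot among 2 columns.
Only 1 < 2 pivot columns, so the columns are linearly dependent.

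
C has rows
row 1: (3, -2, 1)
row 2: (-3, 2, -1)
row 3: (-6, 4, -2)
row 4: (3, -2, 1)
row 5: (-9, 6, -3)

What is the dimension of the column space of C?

1

Row reduce to echelon form.
R2 ← R2 + R1: [0, 0, 0]
R3 ← R3 + (2)·R1: [0, 0, 0]
R4 ← R4 − R1: [0, 0, 0]
R5 ← R5 + (3)·R1: [0, 0, 0]
Echelon form has 1 nonzero row, so rank(C) = 1.
The column space has dimension equal to the rank: 1.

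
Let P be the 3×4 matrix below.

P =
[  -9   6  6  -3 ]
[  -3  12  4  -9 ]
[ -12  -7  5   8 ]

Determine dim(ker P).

2

Row reduce to echelon form.
R2 ← R2 − (1/3)·R1: [0, 10, 2, -8]
R3 ← R3 − (4/3)·R1: [0, -15, -3, 12]
R3 ← R3 + (3/2)·R2: [0, 0, 0, 0]
2 nonzero rows, so rank(P) = 2.
P has 4 columns; by rank–nullity, nullity = 4 − 2 = 2.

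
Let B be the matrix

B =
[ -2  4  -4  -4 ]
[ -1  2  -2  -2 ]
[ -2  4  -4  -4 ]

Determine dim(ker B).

3

Row reduce to echelon form.
R2 ← R2 − (1/2)·R1: [0, 0, 0, 0]
R3 ← R3 − R1: [0, 0, 0, 0]
1 nonzero row, so rank(B) = 1.
B has 4 columns; by rank–nullity, nullity = 4 − 1 = 3.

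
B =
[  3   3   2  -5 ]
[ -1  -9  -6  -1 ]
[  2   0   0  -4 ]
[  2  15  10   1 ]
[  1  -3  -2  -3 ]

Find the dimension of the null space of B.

Row reduce to echelon form.
R2 ← R2 + (1/3)·R1: [0, -8, -16/3, -8/3]
R3 ← R3 − (2/3)·R1: [0, -2, -4/3, -2/3]
R4 ← R4 − (2/3)·R1: [0, 13, 26/3, 13/3]
R5 ← R5 − (1/3)·R1: [0, -4, -8/3, -4/3]
R3 ← R3 − (1/4)·R2: [0, 0, 0, 0]
R4 ← R4 + (13/8)·R2: [0, 0, 0, 0]
R5 ← R5 − (1/2)·R2: [0, 0, 0, 0]
2 nonzero rows, so rank(B) = 2.
B has 4 columns; by rank–nullity, nullity = 4 − 2 = 2.

2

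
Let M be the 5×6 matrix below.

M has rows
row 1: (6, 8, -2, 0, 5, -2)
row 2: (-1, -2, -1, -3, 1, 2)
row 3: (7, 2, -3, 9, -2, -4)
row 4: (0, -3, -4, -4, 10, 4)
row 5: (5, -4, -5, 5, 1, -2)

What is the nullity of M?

1

Row reduce to echelon form.
R2 ← R2 + (1/6)·R1: [0, -2/3, -4/3, -3, 11/6, 5/3]
R3 ← R3 − (7/6)·R1: [0, -22/3, -2/3, 9, -47/6, -5/3]
R5 ← R5 − (5/6)·R1: [0, -32/3, -10/3, 5, -19/6, -1/3]
R3 ← R3 − (11)·R2: [0, 0, 14, 42, -28, -20]
R4 ← R4 − (9/2)·R2: [0, 0, 2, 19/2, 7/4, -7/2]
R5 ← R5 − (16)·R2: [0, 0, 18, 53, -65/2, -27]
R4 ← R4 − (1/7)·R3: [0, 0, 0, 7/2, 23/4, -9/14]
R5 ← R5 − (9/7)·R3: [0, 0, 0, -1, 7/2, -9/7]
R5 ← R5 + (2/7)·R4: [0, 0, 0, 0, 36/7, -72/49]
5 nonzero rows, so rank(M) = 5.
M has 6 columns; by rank–nullity, nullity = 6 − 5 = 1.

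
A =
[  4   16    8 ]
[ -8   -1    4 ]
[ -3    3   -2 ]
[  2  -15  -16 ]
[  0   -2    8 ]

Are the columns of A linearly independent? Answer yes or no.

Row reduce A to echelon form.
R2 ← R2 + (2)·R1: [0, 31, 20]
R3 ← R3 + (3/4)·R1: [0, 15, 4]
R4 ← R4 − (1/2)·R1: [0, -23, -20]
R3 ← R3 − (15/31)·R2: [0, 0, -176/31]
R4 ← R4 + (23/31)·R2: [0, 0, -160/31]
R5 ← R5 + (2/31)·R2: [0, 0, 288/31]
R4 ← R4 − (10/11)·R3: [0, 0, 0]
R5 ← R5 + (18/11)·R3: [0, 0, 0]
3 pivots among 3 columns.
Every column is a pivot column, so the columns are linearly independent.

yes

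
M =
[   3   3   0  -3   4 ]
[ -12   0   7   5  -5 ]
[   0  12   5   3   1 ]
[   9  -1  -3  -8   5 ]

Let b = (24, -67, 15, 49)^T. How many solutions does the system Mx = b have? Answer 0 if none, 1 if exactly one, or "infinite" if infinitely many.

infinite

Row reduce the augmented matrix [M | b].
R2 ← R2 + (4)·R1: [0, 12, 7, -7, 11, 29]
R4 ← R4 − (3)·R1: [0, -10, -3, 1, -7, -23]
R3 ← R3 − R2: [0, 0, -2, 10, -10, -14]
R4 ← R4 + (5/6)·R2: [0, 0, 17/6, -29/6, 13/6, 7/6]
R4 ← R4 + (17/12)·R3: [0, 0, 0, 28/3, -12, -56/3]
The echelon form has 4 nonzero rows, and every pivot lies in the first 5 columns, so rank(M) = rank([M|b]) = 4.
The system is consistent.
rank = 4 < 5 unknowns, so there are infinitely many solutions.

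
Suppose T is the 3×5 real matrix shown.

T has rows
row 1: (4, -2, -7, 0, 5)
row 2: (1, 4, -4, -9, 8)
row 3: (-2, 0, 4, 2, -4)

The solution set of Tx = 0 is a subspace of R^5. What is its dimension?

Row reduce to echelon form.
R2 ← R2 − (1/4)·R1: [0, 9/2, -9/4, -9, 27/4]
R3 ← R3 + (1/2)·R1: [0, -1, 1/2, 2, -3/2]
R3 ← R3 + (2/9)·R2: [0, 0, 0, 0, 0]
2 nonzero rows, so rank(T) = 2.
T has 5 columns; by rank–nullity, nullity = 5 − 2 = 3.

3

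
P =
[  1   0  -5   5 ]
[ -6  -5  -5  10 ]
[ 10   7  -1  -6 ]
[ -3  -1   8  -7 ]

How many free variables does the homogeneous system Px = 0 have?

Row reduce to echelon form.
R2 ← R2 + (6)·R1: [0, -5, -35, 40]
R3 ← R3 − (10)·R1: [0, 7, 49, -56]
R4 ← R4 + (3)·R1: [0, -1, -7, 8]
R3 ← R3 + (7/5)·R2: [0, 0, 0, 0]
R4 ← R4 − (1/5)·R2: [0, 0, 0, 0]
2 nonzero rows, so rank(P) = 2.
P has 4 columns; by rank–nullity, nullity = 4 − 2 = 2.

2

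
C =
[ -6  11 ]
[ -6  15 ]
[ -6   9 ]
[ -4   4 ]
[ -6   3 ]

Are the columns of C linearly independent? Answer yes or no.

Row reduce C to echelon form.
R2 ← R2 − R1: [0, 4]
R3 ← R3 − R1: [0, -2]
R4 ← R4 − (2/3)·R1: [0, -10/3]
R5 ← R5 − R1: [0, -8]
R3 ← R3 + (1/2)·R2: [0, 0]
R4 ← R4 + (5/6)·R2: [0, 0]
R5 ← R5 + (2)·R2: [0, 0]
2 pivots among 2 columns.
Every column is a pivot column, so the columns are linearly independent.

yes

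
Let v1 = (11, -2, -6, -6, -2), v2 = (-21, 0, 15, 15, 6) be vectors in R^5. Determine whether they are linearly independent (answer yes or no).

yes

Form the matrix with these vectors as rows and row reduce.
R2 ← R2 + (21/11)·R1: [0, -42/11, 39/11, 39/11, 24/11]
2 nonzero rows, so the 2 vectors span a space of dimension 2.
Since 2 = 2, the vectors are linearly independent.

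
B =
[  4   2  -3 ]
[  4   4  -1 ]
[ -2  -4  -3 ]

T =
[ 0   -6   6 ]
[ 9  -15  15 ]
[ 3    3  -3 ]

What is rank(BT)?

2

First compute BT:
[[  9, -63,  63],
 [ 33, -87,  87],
 [-45,  63, -63]]
Now row reduce the product.
R2 ← R2 − (11/3)·R1: [0, 144, -144]
R3 ← R3 + (5)·R1: [0, -252, 252]
R3 ← R3 + (7/4)·R2: [0, 0, 0]
2 nonzero rows, so rank(BT) = 2.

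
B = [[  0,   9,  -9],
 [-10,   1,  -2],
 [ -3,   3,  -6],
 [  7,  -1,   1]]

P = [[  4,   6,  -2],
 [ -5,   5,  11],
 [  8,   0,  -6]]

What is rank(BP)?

3

First compute BP:
[[-117,  45, 153],
 [-61, -55,  43],
 [-75,  -3,  75],
 [ 41,  37, -31]]
Now row reduce the product.
R2 ← R2 − (61/117)·R1: [0, -1020/13, -478/13]
R3 ← R3 − (25/39)·R1: [0, -414/13, -300/13]
R4 ← R4 + (41/117)·R1: [0, 686/13, 294/13]
R3 ← R3 − (69/170)·R2: [0, 0, -693/85]
R4 ← R4 + (343/510)·R2: [0, 0, -539/255]
R4 ← R4 − (7/27)·R3: [0, 0, 0]
3 nonzero rows, so rank(BP) = 3.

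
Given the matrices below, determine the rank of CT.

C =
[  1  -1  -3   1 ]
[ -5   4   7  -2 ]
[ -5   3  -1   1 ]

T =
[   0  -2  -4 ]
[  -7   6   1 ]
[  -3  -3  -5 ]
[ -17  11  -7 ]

2

First compute CT:
[[ -1,  12,   3],
 [-15,  -9,   3],
 [-35,  42,  21]]
Now row reduce the product.
R2 ← R2 − (15)·R1: [0, -189, -42]
R3 ← R3 − (35)·R1: [0, -378, -84]
R3 ← R3 − (2)·R2: [0, 0, 0]
2 nonzero rows, so rank(CT) = 2.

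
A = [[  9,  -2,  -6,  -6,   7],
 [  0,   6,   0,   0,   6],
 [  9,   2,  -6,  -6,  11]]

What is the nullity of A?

Row reduce to echelon form.
R3 ← R3 − R1: [0, 4, 0, 0, 4]
R3 ← R3 − (2/3)·R2: [0, 0, 0, 0, 0]
2 nonzero rows, so rank(A) = 2.
A has 5 columns; by rank–nullity, nullity = 5 − 2 = 3.

3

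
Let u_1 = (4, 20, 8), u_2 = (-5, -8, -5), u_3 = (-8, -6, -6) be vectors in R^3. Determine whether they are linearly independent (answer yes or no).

Form the matrix with these vectors as rows and row reduce.
R2 ← R2 + (5/4)·R1: [0, 17, 5]
R3 ← R3 + (2)·R1: [0, 34, 10]
R3 ← R3 − (2)·R2: [0, 0, 0]
2 nonzero rows, so the 3 vectors span a space of dimension 2.
Since 2 < 3, the vectors are linearly dependent.

no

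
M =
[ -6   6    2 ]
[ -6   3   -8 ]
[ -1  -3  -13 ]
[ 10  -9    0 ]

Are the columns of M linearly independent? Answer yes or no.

Row reduce M to echelon form.
R2 ← R2 − R1: [0, -3, -10]
R3 ← R3 − (1/6)·R1: [0, -4, -40/3]
R4 ← R4 + (5/3)·R1: [0, 1, 10/3]
R3 ← R3 − (4/3)·R2: [0, 0, 0]
R4 ← R4 + (1/3)·R2: [0, 0, 0]
2 pivots among 3 columns.
Only 2 < 3 pivot columns, so the columns are linearly dependent.

no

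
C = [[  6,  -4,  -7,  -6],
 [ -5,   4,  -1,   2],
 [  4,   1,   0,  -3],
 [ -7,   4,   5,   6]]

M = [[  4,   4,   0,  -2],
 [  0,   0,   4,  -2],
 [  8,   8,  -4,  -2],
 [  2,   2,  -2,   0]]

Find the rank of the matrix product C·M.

2

First compute CM:
[[-44, -44,  24,  10],
 [-24, -24,  16,   4],
 [ 10,  10,  10, -10],
 [ 24,  24, -16,  -4]]
Now row reduce the product.
R2 ← R2 − (6/11)·R1: [0, 0, 32/11, -16/11]
R3 ← R3 + (5/22)·R1: [0, 0, 170/11, -85/11]
R4 ← R4 + (6/11)·R1: [0, 0, -32/11, 16/11]
R3 ← R3 − (85/16)·R2: [0, 0, 0, 0]
R4 ← R4 + R2: [0, 0, 0, 0]
2 nonzero rows, so rank(CM) = 2.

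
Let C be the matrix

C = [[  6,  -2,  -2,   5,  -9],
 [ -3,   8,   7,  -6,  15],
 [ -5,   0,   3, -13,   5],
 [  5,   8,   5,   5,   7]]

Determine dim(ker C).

Row reduce to echelon form.
R2 ← R2 + (1/2)·R1: [0, 7, 6, -7/2, 21/2]
R3 ← R3 + (5/6)·R1: [0, -5/3, 4/3, -53/6, -5/2]
R4 ← R4 − (5/6)·R1: [0, 29/3, 20/3, 5/6, 29/2]
R3 ← R3 + (5/21)·R2: [0, 0, 58/21, -29/3, 0]
R4 ← R4 − (29/21)·R2: [0, 0, -34/21, 17/3, 0]
R4 ← R4 + (17/29)·R3: [0, 0, 0, 0, 0]
3 nonzero rows, so rank(C) = 3.
C has 5 columns; by rank–nullity, nullity = 5 − 3 = 2.

2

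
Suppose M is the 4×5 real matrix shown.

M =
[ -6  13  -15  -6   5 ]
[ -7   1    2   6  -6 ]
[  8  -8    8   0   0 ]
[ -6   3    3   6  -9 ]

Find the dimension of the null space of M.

Row reduce to echelon form.
R2 ← R2 − (7/6)·R1: [0, -85/6, 39/2, 13, -71/6]
R3 ← R3 + (4/3)·R1: [0, 28/3, -12, -8, 20/3]
R4 ← R4 − R1: [0, -10, 18, 12, -14]
R3 ← R3 + (56/85)·R2: [0, 0, 72/85, 48/85, -96/85]
R4 ← R4 − (12/17)·R2: [0, 0, 72/17, 48/17, -96/17]
R4 ← R4 − (5)·R3: [0, 0, 0, 0, 0]
3 nonzero rows, so rank(M) = 3.
M has 5 columns; by rank–nullity, nullity = 5 − 3 = 2.

2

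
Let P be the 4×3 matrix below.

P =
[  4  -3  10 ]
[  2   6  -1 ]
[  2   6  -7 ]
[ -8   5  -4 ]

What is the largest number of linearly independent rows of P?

3

Row reduce to echelon form.
R2 ← R2 − (1/2)·R1: [0, 15/2, -6]
R3 ← R3 − (1/2)·R1: [0, 15/2, -12]
R4 ← R4 + (2)·R1: [0, -1, 16]
R3 ← R3 − R2: [0, 0, -6]
R4 ← R4 + (2/15)·R2: [0, 0, 76/5]
R4 ← R4 + (38/15)·R3: [0, 0, 0]
Echelon form has 3 nonzero rows, so rank(P) = 3.
The rank gives the maximum number of linearly independent rows: 3.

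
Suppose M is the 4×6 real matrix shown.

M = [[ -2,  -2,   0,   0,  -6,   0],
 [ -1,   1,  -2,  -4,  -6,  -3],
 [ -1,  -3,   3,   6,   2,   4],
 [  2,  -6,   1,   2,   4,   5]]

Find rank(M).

Row reduce to echelon form.
R2 ← R2 − (1/2)·R1: [0, 2, -2, -4, -3, -3]
R3 ← R3 − (1/2)·R1: [0, -2, 3, 6, 5, 4]
R4 ← R4 + R1: [0, -8, 1, 2, -2, 5]
R3 ← R3 + R2: [0, 0, 1, 2, 2, 1]
R4 ← R4 + (4)·R2: [0, 0, -7, -14, -14, -7]
R4 ← R4 + (7)·R3: [0, 0, 0, 0, 0, 0]
Echelon form has 3 nonzero rows, so rank(M) = 3.

3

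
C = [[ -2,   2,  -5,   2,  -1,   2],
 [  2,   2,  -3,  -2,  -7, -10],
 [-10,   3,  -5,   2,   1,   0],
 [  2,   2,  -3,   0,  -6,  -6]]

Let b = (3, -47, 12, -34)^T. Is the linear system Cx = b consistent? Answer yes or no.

Row reduce the augmented matrix [C | b].
R2 ← R2 + R1: [0, 4, -8, 0, -8, -8, -44]
R3 ← R3 − (5)·R1: [0, -7, 20, -8, 6, -10, -3]
R4 ← R4 + R1: [0, 4, -8, 2, -7, -4, -31]
R3 ← R3 + (7/4)·R2: [0, 0, 6, -8, -8, -24, -80]
R4 ← R4 − R2: [0, 0, 0, 2, 1, 4, 13]
The echelon form has 4 nonzero rows, and every pivot lies in the first 6 columns, so rank(C) = rank([C|b]) = 4.
The system is consistent.

yes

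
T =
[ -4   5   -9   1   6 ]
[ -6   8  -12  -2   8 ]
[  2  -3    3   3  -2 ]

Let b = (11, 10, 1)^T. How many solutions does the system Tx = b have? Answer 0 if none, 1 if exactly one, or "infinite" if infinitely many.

Row reduce the augmented matrix [T | b].
R2 ← R2 − (3/2)·R1: [0, 1/2, 3/2, -7/2, -1, -13/2]
R3 ← R3 + (1/2)·R1: [0, -1/2, -3/2, 7/2, 1, 13/2]
R3 ← R3 + R2: [0, 0, 0, 0, 0, 0]
The echelon form has 2 nonzero rows, and every pivot lies in the first 5 columns, so rank(T) = rank([T|b]) = 2.
The system is consistent.
rank = 2 < 5 unknowns, so there are infinitely many solutions.

infinite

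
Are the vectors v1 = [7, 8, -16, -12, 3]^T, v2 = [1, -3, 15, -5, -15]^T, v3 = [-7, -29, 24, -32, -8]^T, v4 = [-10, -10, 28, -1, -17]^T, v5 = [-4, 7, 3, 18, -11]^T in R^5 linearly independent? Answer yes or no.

Form the matrix with these vectors as rows and row reduce.
R2 ← R2 − (1/7)·R1: [0, -29/7, 121/7, -23/7, -108/7]
R3 ← R3 + R1: [0, -21, 8, -44, -5]
R4 ← R4 + (10/7)·R1: [0, 10/7, 36/7, -127/7, -89/7]
R5 ← R5 + (4/7)·R1: [0, 81/7, -43/7, 78/7, -65/7]
R3 ← R3 − (147/29)·R2: [0, 0, -2309/29, -793/29, 2123/29]
R4 ← R4 + (10/29)·R2: [0, 0, 322/29, -559/29, -523/29]
R5 ← R5 + (81/29)·R2: [0, 0, 1222/29, 57/29, -1519/29]
R4 ← R4 + (322/2309)·R3: [0, 0, 0, -53313/2309, -18069/2309]
R5 ← R5 + (1222/2309)·R3: [0, 0, 0, -28877/2309, -31485/2309]
R5 ← R5 − (28877/53313)·R4: [0, 0, 0, 0, -166996/17771]
5 nonzero rows, so the 5 vectors span a space of dimension 5.
Since 5 = 5, the vectors are linearly independent.

yes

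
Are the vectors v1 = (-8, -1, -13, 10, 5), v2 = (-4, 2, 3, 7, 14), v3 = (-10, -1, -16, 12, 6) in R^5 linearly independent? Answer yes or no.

yes

Form the matrix with these vectors as rows and row reduce.
R2 ← R2 − (1/2)·R1: [0, 5/2, 19/2, 2, 23/2]
R3 ← R3 − (5/4)·R1: [0, 1/4, 1/4, -1/2, -1/4]
R3 ← R3 − (1/10)·R2: [0, 0, -7/10, -7/10, -7/5]
3 nonzero rows, so the 3 vectors span a space of dimension 3.
Since 3 = 3, the vectors are linearly independent.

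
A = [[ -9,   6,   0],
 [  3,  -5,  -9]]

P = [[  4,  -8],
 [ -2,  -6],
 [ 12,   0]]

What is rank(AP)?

First compute AP:
[[-48,  36],
 [-86,   6]]
Now row reduce the product.
R2 ← R2 − (43/24)·R1: [0, -117/2]
2 nonzero rows, so rank(AP) = 2.

2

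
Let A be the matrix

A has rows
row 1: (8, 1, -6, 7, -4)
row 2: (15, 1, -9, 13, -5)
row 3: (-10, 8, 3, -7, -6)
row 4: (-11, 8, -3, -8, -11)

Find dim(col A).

3

Row reduce to echelon form.
R2 ← R2 − (15/8)·R1: [0, -7/8, 9/4, -1/8, 5/2]
R3 ← R3 + (5/4)·R1: [0, 37/4, -9/2, 7/4, -11]
R4 ← R4 + (11/8)·R1: [0, 75/8, -45/4, 13/8, -33/2]
R3 ← R3 + (74/7)·R2: [0, 0, 135/7, 3/7, 108/7]
R4 ← R4 + (75/7)·R2: [0, 0, 90/7, 2/7, 72/7]
R4 ← R4 − (2/3)·R3: [0, 0, 0, 0, 0]
Echelon form has 3 nonzero rows, so rank(A) = 3.
The column space has dimension equal to the rank: 3.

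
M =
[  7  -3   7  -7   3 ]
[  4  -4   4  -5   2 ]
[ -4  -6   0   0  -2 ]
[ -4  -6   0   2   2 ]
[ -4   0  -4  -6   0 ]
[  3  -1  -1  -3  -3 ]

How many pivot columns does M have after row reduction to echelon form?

Row reduce to echelon form.
R2 ← R2 − (4/7)·R1: [0, -16/7, 0, -1, 2/7]
R3 ← R3 + (4/7)·R1: [0, -54/7, 4, -4, -2/7]
R4 ← R4 + (4/7)·R1: [0, -54/7, 4, -2, 26/7]
R5 ← R5 + (4/7)·R1: [0, -12/7, 0, -10, 12/7]
R6 ← R6 − (3/7)·R1: [0, 2/7, -4, 0, -30/7]
R3 ← R3 − (27/8)·R2: [0, 0, 4, -5/8, -5/4]
R4 ← R4 − (27/8)·R2: [0, 0, 4, 11/8, 11/4]
R5 ← R5 − (3/4)·R2: [0, 0, 0, -37/4, 3/2]
R6 ← R6 + (1/8)·R2: [0, 0, -4, -1/8, -17/4]
R4 ← R4 − R3: [0, 0, 0, 2, 4]
R6 ← R6 + R3: [0, 0, 0, -3/4, -11/2]
R5 ← R5 + (37/8)·R4: [0, 0, 0, 0, 20]
R6 ← R6 + (3/8)·R4: [0, 0, 0, 0, -4]
R6 ← R6 + (1/5)·R5: [0, 0, 0, 0, 0]
Echelon form has 5 nonzero rows, so rank(M) = 5.
Each nonzero row contributes one pivot column: 5 pivot columns.

5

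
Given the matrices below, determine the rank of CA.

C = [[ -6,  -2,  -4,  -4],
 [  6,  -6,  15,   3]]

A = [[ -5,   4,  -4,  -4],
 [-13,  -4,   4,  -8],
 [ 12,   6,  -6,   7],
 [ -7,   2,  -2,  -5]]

2

First compute CA:
[[ 36, -48,  48,  32],
 [207, 144, -144, 114]]
Now row reduce the product.
R2 ← R2 − (23/4)·R1: [0, 420, -420, -70]
2 nonzero rows, so rank(CA) = 2.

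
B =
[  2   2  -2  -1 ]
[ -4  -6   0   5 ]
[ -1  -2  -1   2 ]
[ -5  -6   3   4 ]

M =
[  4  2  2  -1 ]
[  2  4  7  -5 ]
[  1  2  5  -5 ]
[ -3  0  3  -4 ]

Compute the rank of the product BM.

2

First compute BM:
[[ 13,   8,   5,   2],
 [-43, -32, -35,  14],
 [-15, -12, -15,   8],
 [-41, -28, -25,   4]]
Now row reduce the product.
R2 ← R2 + (43/13)·R1: [0, -72/13, -240/13, 268/13]
R3 ← R3 + (15/13)·R1: [0, -36/13, -120/13, 134/13]
R4 ← R4 + (41/13)·R1: [0, -36/13, -120/13, 134/13]
R3 ← R3 − (1/2)·R2: [0, 0, 0, 0]
R4 ← R4 − (1/2)·R2: [0, 0, 0, 0]
2 nonzero rows, so rank(BM) = 2.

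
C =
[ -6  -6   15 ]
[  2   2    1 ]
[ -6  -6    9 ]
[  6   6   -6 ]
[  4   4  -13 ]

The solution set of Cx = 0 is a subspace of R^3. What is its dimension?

1

Row reduce to echelon form.
R2 ← R2 + (1/3)·R1: [0, 0, 6]
R3 ← R3 − R1: [0, 0, -6]
R4 ← R4 + R1: [0, 0, 9]
R5 ← R5 + (2/3)·R1: [0, 0, -3]
R3 ← R3 + R2: [0, 0, 0]
R4 ← R4 − (3/2)·R2: [0, 0, 0]
R5 ← R5 + (1/2)·R2: [0, 0, 0]
2 nonzero rows, so rank(C) = 2.
C has 3 columns; by rank–nullity, nullity = 3 − 2 = 1.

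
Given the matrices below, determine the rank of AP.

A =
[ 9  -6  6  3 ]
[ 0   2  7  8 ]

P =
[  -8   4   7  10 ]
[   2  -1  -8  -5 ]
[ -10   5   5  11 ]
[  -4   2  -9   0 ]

First compute AP:
[[-156,  78, 114, 186],
 [-98,  49, -53,  67]]
Now row reduce the product.
R2 ← R2 − (49/78)·R1: [0, 0, -1620/13, -648/13]
2 nonzero rows, so rank(AP) = 2.

2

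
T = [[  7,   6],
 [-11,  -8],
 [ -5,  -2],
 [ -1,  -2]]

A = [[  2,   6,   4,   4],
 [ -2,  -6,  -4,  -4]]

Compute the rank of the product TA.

First compute TA:
[[  2,   6,   4,   4],
 [ -6, -18, -12, -12],
 [ -6, -18, -12, -12],
 [  2,   6,   4,   4]]
Now row reduce the product.
R2 ← R2 + (3)·R1: [0, 0, 0, 0]
R3 ← R3 + (3)·R1: [0, 0, 0, 0]
R4 ← R4 − R1: [0, 0, 0, 0]
1 nonzero row, so rank(TA) = 1.

1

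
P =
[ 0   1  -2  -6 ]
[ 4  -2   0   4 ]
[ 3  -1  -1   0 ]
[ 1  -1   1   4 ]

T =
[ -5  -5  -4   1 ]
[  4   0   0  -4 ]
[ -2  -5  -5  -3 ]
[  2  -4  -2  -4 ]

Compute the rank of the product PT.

First compute PT:
[[ -4,  34,  22,  26],
 [-20, -36, -24,  -4],
 [-17, -10,  -7,  10],
 [ -3, -26, -17, -14]]
Now row reduce the product.
R2 ← R2 − (5)·R1: [0, -206, -134, -134]
R3 ← R3 − (17/4)·R1: [0, -309/2, -201/2, -201/2]
R4 ← R4 − (3/4)·R1: [0, -103/2, -67/2, -67/2]
R3 ← R3 − (3/4)·R2: [0, 0, 0, 0]
R4 ← R4 − (1/4)·R2: [0, 0, 0, 0]
2 nonzero rows, so rank(PT) = 2.

2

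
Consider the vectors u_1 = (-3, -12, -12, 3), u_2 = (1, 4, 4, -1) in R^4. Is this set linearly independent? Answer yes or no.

Form the matrix with these vectors as rows and row reduce.
R2 ← R2 + (1/3)·R1: [0, 0, 0, 0]
1 nonzero row, so the 2 vectors span a space of dimension 1.
Since 1 < 2, the vectors are linearly dependent.

no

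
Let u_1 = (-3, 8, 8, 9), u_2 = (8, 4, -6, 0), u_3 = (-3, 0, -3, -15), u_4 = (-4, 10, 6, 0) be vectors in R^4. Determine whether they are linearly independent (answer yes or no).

Form the matrix with these vectors as rows and row reduce.
R2 ← R2 + (8/3)·R1: [0, 76/3, 46/3, 24]
R3 ← R3 − R1: [0, -8, -11, -24]
R4 ← R4 − (4/3)·R1: [0, -2/3, -14/3, -12]
R3 ← R3 + (6/19)·R2: [0, 0, -117/19, -312/19]
R4 ← R4 + (1/38)·R2: [0, 0, -81/19, -216/19]
R4 ← R4 − (9/13)·R3: [0, 0, 0, 0]
3 nonzero rows, so the 4 vectors span a space of dimension 3.
Since 3 < 4, the vectors are linearly dependent.

no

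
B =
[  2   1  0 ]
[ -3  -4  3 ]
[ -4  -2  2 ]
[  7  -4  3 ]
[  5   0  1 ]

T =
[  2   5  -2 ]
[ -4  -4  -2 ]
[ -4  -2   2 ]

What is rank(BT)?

3

First compute BT:
[[  0,   6,  -6],
 [ -2,  -5,  20],
 [ -8, -16,  16],
 [ 18,  45,   0],
 [  6,  23,  -8]]
Now row reduce the product.
Swap R1 ↔ R2
R3 ← R3 − (4)·R1: [0, 4, -64]
R4 ← R4 + (9)·R1: [0, 0, 180]
R5 ← R5 + (3)·R1: [0, 8, 52]
R3 ← R3 − (2/3)·R2: [0, 0, -60]
R5 ← R5 − (4/3)·R2: [0, 0, 60]
R4 ← R4 + (3)·R3: [0, 0, 0]
R5 ← R5 + R3: [0, 0, 0]
3 nonzero rows, so rank(BT) = 3.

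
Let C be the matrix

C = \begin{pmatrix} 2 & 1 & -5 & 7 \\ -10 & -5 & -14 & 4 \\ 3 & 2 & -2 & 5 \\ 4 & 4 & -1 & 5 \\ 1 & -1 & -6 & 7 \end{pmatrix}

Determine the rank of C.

3

Row reduce to echelon form.
R2 ← R2 + (5)·R1: [0, 0, -39, 39]
R3 ← R3 − (3/2)·R1: [0, 1/2, 11/2, -11/2]
R4 ← R4 − (2)·R1: [0, 2, 9, -9]
R5 ← R5 − (1/2)·R1: [0, -3/2, -7/2, 7/2]
Swap R2 ↔ R3
R4 ← R4 − (4)·R2: [0, 0, -13, 13]
R5 ← R5 + (3)·R2: [0, 0, 13, -13]
R4 ← R4 − (1/3)·R3: [0, 0, 0, 0]
R5 ← R5 + (1/3)·R3: [0, 0, 0, 0]
Echelon form has 3 nonzero rows, so rank(C) = 3.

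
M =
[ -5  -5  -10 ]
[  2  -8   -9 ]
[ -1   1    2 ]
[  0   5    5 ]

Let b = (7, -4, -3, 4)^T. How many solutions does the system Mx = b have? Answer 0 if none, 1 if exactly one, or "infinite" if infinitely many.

0

Row reduce the augmented matrix [M | b].
R2 ← R2 + (2/5)·R1: [0, -10, -13, -6/5]
R3 ← R3 − (1/5)·R1: [0, 2, 4, -22/5]
R3 ← R3 + (1/5)·R2: [0, 0, 7/5, -116/25]
R4 ← R4 + (1/2)·R2: [0, 0, -3/2, 17/5]
R4 ← R4 + (15/14)·R3: [0, 0, 0, -11/7]
The echelon form has 4 nonzero rows; the last pivot sits in the augmented column, so rank(M) = 3 but rank([M|b]) = 4.
Since the ranks differ, the system is inconsistent.
It has no solutions.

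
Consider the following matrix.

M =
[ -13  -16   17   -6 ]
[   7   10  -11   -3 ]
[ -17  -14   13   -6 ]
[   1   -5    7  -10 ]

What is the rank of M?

3

Row reduce to echelon form.
R2 ← R2 + (7/13)·R1: [0, 18/13, -24/13, -81/13]
R3 ← R3 − (17/13)·R1: [0, 90/13, -120/13, 24/13]
R4 ← R4 + (1/13)·R1: [0, -81/13, 108/13, -136/13]
R3 ← R3 − (5)·R2: [0, 0, 0, 33]
R4 ← R4 + (9/2)·R2: [0, 0, 0, -77/2]
R4 ← R4 + (7/6)·R3: [0, 0, 0, 0]
Echelon form has 3 nonzero rows, so rank(M) = 3.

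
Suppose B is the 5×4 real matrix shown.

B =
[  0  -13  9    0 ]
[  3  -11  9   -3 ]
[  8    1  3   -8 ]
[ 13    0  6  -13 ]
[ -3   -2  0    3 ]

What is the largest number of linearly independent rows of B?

Row reduce to echelon form.
Swap R1 ↔ R2
R3 ← R3 − (8/3)·R1: [0, 91/3, -21, 0]
R4 ← R4 − (13/3)·R1: [0, 143/3, -33, 0]
R5 ← R5 + R1: [0, -13, 9, 0]
R3 ← R3 + (7/3)·R2: [0, 0, 0, 0]
R4 ← R4 + (11/3)·R2: [0, 0, 0, 0]
R5 ← R5 − R2: [0, 0, 0, 0]
Echelon form has 2 nonzero rows, so rank(B) = 2.
The rank gives the maximum number of linearly independent rows: 2.

2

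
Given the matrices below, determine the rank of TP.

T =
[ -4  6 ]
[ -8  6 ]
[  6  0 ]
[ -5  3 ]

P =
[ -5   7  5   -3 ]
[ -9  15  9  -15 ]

First compute TP:
[[-34,  62,  34, -78],
 [-14,  34,  14, -66],
 [-30,  42,  30, -18],
 [ -2,  10,   2, -30]]
Now row reduce the product.
R2 ← R2 − (7/17)·R1: [0, 144/17, 0, -576/17]
R3 ← R3 − (15/17)·R1: [0, -216/17, 0, 864/17]
R4 ← R4 − (1/17)·R1: [0, 108/17, 0, -432/17]
R3 ← R3 + (3/2)·R2: [0, 0, 0, 0]
R4 ← R4 − (3/4)·R2: [0, 0, 0, 0]
2 nonzero rows, so rank(TP) = 2.

2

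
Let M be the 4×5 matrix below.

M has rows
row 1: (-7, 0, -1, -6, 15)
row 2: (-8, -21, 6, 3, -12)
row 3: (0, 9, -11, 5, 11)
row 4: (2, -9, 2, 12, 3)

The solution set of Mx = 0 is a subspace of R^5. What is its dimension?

1

Row reduce to echelon form.
R2 ← R2 − (8/7)·R1: [0, -21, 50/7, 69/7, -204/7]
R4 ← R4 + (2/7)·R1: [0, -9, 12/7, 72/7, 51/7]
R3 ← R3 + (3/7)·R2: [0, 0, -389/49, 452/49, -73/49]
R4 ← R4 − (3/7)·R2: [0, 0, -66/49, 297/49, 969/49]
R4 ← R4 − (66/389)·R3: [0, 0, 0, 1749/389, 7791/389]
4 nonzero rows, so rank(M) = 4.
M has 5 columns; by rank–nullity, nullity = 5 − 4 = 1.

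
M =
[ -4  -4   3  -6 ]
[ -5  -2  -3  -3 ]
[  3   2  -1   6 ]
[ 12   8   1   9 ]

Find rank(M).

Row reduce to echelon form.
R2 ← R2 − (5/4)·R1: [0, 3, -27/4, 9/2]
R3 ← R3 + (3/4)·R1: [0, -1, 5/4, 3/2]
R4 ← R4 + (3)·R1: [0, -4, 10, -9]
R3 ← R3 + (1/3)·R2: [0, 0, -1, 3]
R4 ← R4 + (4/3)·R2: [0, 0, 1, -3]
R4 ← R4 + R3: [0, 0, 0, 0]
Echelon form has 3 nonzero rows, so rank(M) = 3.

3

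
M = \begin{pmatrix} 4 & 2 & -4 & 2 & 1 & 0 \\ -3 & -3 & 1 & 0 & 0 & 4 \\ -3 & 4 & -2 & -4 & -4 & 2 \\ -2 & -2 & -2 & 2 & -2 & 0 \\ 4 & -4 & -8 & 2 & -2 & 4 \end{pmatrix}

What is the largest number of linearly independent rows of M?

Row reduce to echelon form.
R2 ← R2 + (3/4)·R1: [0, -3/2, -2, 3/2, 3/4, 4]
R3 ← R3 + (3/4)·R1: [0, 11/2, -5, -5/2, -13/4, 2]
R4 ← R4 + (1/2)·R1: [0, -1, -4, 3, -3/2, 0]
R5 ← R5 − R1: [0, -6, -4, 0, -3, 4]
R3 ← R3 + (11/3)·R2: [0, 0, -37/3, 3, -1/2, 50/3]
R4 ← R4 − (2/3)·R2: [0, 0, -8/3, 2, -2, -8/3]
R5 ← R5 − (4)·R2: [0, 0, 4, -6, -6, -12]
R4 ← R4 − (8/37)·R3: [0, 0, 0, 50/37, -70/37, -232/37]
R5 ← R5 + (12/37)·R3: [0, 0, 0, -186/37, -228/37, -244/37]
R5 ← R5 + (93/25)·R4: [0, 0, 0, 0, -66/5, -748/25]
Echelon form has 5 nonzero rows, so rank(M) = 5.
The rank gives the maximum number of linearly independent rows: 5.

5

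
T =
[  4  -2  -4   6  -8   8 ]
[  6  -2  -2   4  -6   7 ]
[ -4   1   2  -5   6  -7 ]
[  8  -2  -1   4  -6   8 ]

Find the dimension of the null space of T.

3

Row reduce to echelon form.
R2 ← R2 − (3/2)·R1: [0, 1, 4, -5, 6, -5]
R3 ← R3 + R1: [0, -1, -2, 1, -2, 1]
R4 ← R4 − (2)·R1: [0, 2, 7, -8, 10, -8]
R3 ← R3 + R2: [0, 0, 2, -4, 4, -4]
R4 ← R4 − (2)·R2: [0, 0, -1, 2, -2, 2]
R4 ← R4 + (1/2)·R3: [0, 0, 0, 0, 0, 0]
3 nonzero rows, so rank(T) = 3.
T has 6 columns; by rank–nullity, nullity = 6 − 3 = 3.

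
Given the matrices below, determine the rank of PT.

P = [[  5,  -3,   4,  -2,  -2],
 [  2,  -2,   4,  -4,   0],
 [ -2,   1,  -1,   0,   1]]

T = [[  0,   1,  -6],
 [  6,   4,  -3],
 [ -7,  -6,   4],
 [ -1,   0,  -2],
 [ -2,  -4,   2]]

2

First compute PT:
[[-40, -23,  -5],
 [-36, -30,  18],
 [ 11,   4,   7]]
Now row reduce the product.
R2 ← R2 − (9/10)·R1: [0, -93/10, 45/2]
R3 ← R3 + (11/40)·R1: [0, -93/40, 45/8]
R3 ← R3 − (1/4)·R2: [0, 0, 0]
2 nonzero rows, so rank(PT) = 2.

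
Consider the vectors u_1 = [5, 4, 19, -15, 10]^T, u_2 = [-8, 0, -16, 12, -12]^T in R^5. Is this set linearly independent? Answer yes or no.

yes

Form the matrix with these vectors as rows and row reduce.
R2 ← R2 + (8/5)·R1: [0, 32/5, 72/5, -12, 4]
2 nonzero rows, so the 2 vectors span a space of dimension 2.
Since 2 = 2, the vectors are linearly independent.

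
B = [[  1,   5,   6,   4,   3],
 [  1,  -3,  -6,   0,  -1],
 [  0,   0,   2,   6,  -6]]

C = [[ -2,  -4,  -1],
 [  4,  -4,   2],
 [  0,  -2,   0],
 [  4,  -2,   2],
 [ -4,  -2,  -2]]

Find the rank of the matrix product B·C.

First compute BC:
[[ 22, -50,  11],
 [-10,  22,  -5],
 [ 48,  -4,  24]]
Now row reduce the product.
R2 ← R2 + (5/11)·R1: [0, -8/11, 0]
R3 ← R3 − (24/11)·R1: [0, 1156/11, 0]
R3 ← R3 + (289/2)·R2: [0, 0, 0]
2 nonzero rows, so rank(BC) = 2.

2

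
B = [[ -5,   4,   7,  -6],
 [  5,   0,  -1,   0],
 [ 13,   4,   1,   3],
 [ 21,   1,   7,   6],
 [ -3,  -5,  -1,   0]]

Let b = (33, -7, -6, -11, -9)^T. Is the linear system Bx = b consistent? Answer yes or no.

yes

Row reduce the augmented matrix [B | b].
R2 ← R2 + R1: [0, 4, 6, -6, 26]
R3 ← R3 + (13/5)·R1: [0, 72/5, 96/5, -63/5, 399/5]
R4 ← R4 + (21/5)·R1: [0, 89/5, 182/5, -96/5, 638/5]
R5 ← R5 − (3/5)·R1: [0, -37/5, -26/5, 18/5, -144/5]
R3 ← R3 − (18/5)·R2: [0, 0, -12/5, 9, -69/5]
R4 ← R4 − (89/20)·R2: [0, 0, 97/10, 15/2, 119/10]
R5 ← R5 + (37/20)·R2: [0, 0, 59/10, -15/2, 193/10]
R4 ← R4 + (97/24)·R3: [0, 0, 0, 351/8, -351/8]
R5 ← R5 + (59/24)·R3: [0, 0, 0, 117/8, -117/8]
R5 ← R5 − (1/3)·R4: [0, 0, 0, 0, 0]
The echelon form has 4 nonzero rows, and every pivot lies in the first 4 columns, so rank(B) = rank([B|b]) = 4.
The system is consistent.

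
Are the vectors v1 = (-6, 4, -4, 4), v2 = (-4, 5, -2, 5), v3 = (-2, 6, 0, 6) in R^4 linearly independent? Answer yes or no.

Form the matrix with these vectors as rows and row reduce.
R2 ← R2 − (2/3)·R1: [0, 7/3, 2/3, 7/3]
R3 ← R3 − (1/3)·R1: [0, 14/3, 4/3, 14/3]
R3 ← R3 − (2)·R2: [0, 0, 0, 0]
2 nonzero rows, so the 3 vectors span a space of dimension 2.
Since 2 < 3, the vectors are linearly dependent.

no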